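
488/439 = 1 + 49/439 = 1.11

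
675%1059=675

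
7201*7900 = 56887900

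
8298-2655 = 5643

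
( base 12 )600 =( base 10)864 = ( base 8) 1540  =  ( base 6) 4000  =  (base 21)1K3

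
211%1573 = 211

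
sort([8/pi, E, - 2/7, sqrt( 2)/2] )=[-2/7, sqrt(2)/2, 8/pi,E] 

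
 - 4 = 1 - 5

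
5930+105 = 6035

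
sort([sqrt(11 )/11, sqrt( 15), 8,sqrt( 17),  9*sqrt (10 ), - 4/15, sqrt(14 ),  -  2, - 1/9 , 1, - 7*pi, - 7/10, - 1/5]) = [- 7*pi, - 2, - 7/10, - 4/15, - 1/5 , - 1/9, sqrt(  11)/11,1, sqrt (14), sqrt( 15),sqrt ( 17 ) , 8,9*sqrt(10)]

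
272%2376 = 272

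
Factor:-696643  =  -17^1 * 43^1*953^1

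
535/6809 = 535/6809 = 0.08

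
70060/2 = 35030 = 35030.00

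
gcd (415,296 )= 1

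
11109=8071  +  3038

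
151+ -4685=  - 4534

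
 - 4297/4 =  - 4297/4  =  - 1074.25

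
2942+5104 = 8046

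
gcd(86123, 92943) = 1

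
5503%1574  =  781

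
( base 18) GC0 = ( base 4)1110120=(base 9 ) 7360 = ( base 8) 12430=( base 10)5400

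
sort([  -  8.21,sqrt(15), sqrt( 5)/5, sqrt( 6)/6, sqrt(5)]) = [ - 8.21,sqrt(6 ) /6, sqrt( 5)/5 , sqrt(5),sqrt ( 15)]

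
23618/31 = 23618/31 = 761.87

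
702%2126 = 702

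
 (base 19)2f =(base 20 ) 2d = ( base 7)104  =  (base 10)53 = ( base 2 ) 110101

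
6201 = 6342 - 141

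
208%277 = 208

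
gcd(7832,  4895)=979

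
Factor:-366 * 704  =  - 257664 = -2^7*3^1*11^1*61^1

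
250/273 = 250/273 = 0.92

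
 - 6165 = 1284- 7449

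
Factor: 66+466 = 2^2*7^1*19^1 = 532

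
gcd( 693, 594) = 99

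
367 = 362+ 5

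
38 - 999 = -961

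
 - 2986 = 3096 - 6082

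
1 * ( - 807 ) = - 807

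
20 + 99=119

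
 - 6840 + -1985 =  - 8825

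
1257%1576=1257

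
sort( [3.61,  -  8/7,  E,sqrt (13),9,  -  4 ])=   [ - 4,-8/7 , E, sqrt(13),3.61 , 9]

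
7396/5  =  1479 + 1/5 = 1479.20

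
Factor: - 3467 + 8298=4831^1 = 4831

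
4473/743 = 6+ 15/743 = 6.02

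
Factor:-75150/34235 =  - 90/41  =  - 2^1 *3^2* 5^1*41^ ( - 1) 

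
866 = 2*433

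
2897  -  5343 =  - 2446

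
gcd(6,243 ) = 3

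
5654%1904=1846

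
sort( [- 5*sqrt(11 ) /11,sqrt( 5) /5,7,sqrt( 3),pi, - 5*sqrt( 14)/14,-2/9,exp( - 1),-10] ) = [-10,- 5 *sqrt(11)/11,-5* sqrt(  14 )/14  , - 2/9,exp( - 1), sqrt(5 )/5,sqrt(3), pi, 7 ] 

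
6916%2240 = 196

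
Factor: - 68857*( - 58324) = 2^2*7^1*37^1*1861^1*2083^1 = 4016015668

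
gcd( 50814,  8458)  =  2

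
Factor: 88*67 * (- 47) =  - 2^3*11^1 *47^1 * 67^1= - 277112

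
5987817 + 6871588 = 12859405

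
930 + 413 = 1343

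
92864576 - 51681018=41183558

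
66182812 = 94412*701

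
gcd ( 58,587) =1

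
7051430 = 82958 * 85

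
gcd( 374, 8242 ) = 2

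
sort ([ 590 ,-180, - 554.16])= [ - 554.16, - 180,590]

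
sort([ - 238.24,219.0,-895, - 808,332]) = [- 895, - 808, - 238.24, 219.0,332 ] 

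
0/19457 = 0 = 0.00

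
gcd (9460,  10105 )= 215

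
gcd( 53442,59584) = 2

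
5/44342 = 5/44342 = 0.00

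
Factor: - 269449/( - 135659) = 227^1 * 293^(-1)*463^( - 1 )*1187^1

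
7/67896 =7/67896 = 0.00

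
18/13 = 18/13 = 1.38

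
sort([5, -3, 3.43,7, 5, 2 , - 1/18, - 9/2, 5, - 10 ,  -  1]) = [ - 10, - 9/2,- 3, - 1,-1/18, 2,3.43, 5,  5, 5 , 7] 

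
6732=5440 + 1292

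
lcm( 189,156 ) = 9828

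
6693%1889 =1026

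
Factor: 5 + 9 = 2^1*7^1 =14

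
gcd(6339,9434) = 1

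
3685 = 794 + 2891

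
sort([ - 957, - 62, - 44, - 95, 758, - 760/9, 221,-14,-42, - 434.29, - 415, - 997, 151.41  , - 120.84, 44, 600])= [-997, - 957, - 434.29, - 415, - 120.84, - 95, - 760/9, - 62, - 44, - 42, - 14,44, 151.41  ,  221,600,758] 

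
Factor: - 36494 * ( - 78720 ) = 2^8*3^1*5^1 * 41^1 * 71^1*257^1=2872807680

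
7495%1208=247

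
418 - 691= - 273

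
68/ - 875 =- 68/875 = -0.08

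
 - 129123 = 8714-137837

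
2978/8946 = 1489/4473=0.33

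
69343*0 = 0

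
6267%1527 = 159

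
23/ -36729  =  -1 + 36706/36729 = - 0.00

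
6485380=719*9020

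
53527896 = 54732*978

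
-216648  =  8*( - 27081 )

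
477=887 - 410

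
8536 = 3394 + 5142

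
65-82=-17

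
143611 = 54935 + 88676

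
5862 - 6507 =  - 645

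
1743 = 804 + 939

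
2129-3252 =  - 1123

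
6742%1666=78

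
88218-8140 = 80078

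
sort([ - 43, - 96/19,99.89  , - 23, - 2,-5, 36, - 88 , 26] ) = [ - 88, - 43, - 23, - 96/19, - 5, - 2,26,36,99.89]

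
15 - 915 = -900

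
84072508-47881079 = 36191429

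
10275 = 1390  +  8885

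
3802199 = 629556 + 3172643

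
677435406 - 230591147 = 446844259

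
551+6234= 6785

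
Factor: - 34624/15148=-2^4 * 7^( - 1) = - 16/7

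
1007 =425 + 582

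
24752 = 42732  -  17980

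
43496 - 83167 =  -39671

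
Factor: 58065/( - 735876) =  - 2^( - 2)*3^( - 1 ) * 5^1*7^2 * 79^1*20441^( - 1) = - 19355/245292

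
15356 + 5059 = 20415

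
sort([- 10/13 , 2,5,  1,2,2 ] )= [- 10/13,1,2, 2,2,5] 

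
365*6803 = 2483095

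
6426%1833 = 927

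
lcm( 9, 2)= 18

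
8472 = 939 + 7533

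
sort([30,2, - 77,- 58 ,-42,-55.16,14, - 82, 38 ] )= [ - 82,-77,  -  58, - 55.16, - 42,2, 14, 30 , 38]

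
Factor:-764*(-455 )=347620 = 2^2*5^1*7^1 * 13^1* 191^1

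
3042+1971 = 5013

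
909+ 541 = 1450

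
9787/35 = 9787/35 = 279.63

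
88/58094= 44/29047  =  0.00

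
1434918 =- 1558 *(- 921) 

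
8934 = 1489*6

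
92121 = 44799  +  47322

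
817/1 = 817 = 817.00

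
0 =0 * 3020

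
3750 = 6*625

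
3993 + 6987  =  10980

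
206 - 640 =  - 434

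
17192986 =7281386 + 9911600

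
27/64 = 27/64 = 0.42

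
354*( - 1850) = - 654900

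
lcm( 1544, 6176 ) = 6176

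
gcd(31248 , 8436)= 12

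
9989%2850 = 1439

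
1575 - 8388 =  - 6813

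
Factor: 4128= 2^5*3^1*43^1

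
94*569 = 53486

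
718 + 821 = 1539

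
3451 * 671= 2315621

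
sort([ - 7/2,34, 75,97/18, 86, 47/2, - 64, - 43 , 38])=[-64, - 43, - 7/2, 97/18,  47/2,  34, 38,75,86 ] 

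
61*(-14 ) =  - 854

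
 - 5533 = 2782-8315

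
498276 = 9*55364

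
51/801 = 17/267 = 0.06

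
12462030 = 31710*393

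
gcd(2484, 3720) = 12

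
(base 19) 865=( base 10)3007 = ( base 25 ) 4K7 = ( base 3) 11010101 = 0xBBF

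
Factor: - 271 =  - 271^1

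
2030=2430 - 400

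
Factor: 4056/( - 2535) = -8/5= - 2^3*5^(-1 ) 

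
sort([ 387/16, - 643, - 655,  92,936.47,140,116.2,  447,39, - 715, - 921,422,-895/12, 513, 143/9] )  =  [ - 921, - 715, - 655 , - 643,-895/12,143/9,387/16,  39, 92,116.2,140,422,447,  513, 936.47] 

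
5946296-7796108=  -1849812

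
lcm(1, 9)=9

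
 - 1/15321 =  - 1/15321  =  - 0.00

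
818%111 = 41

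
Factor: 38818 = 2^1* 13^1*1493^1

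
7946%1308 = 98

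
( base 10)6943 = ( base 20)H73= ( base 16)1B1F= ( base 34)607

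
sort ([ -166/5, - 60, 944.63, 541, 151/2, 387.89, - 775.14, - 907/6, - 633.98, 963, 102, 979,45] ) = [ - 775.14, - 633.98, - 907/6, - 60, - 166/5, 45,151/2,102, 387.89, 541, 944.63, 963,979] 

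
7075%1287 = 640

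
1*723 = 723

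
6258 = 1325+4933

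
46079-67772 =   -  21693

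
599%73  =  15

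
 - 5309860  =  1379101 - 6688961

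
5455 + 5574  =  11029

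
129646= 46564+83082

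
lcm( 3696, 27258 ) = 218064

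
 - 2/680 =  - 1 + 339/340= - 0.00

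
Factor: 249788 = 2^2*7^1*11^1*811^1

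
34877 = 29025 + 5852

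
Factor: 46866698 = 2^1 * 157^1*149257^1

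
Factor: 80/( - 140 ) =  - 2^2*7^( -1 ) = - 4/7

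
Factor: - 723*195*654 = -2^1 * 3^3*5^1*13^1* 109^1*241^1 = -92204190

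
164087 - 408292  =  -244205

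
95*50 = 4750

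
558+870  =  1428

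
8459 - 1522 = 6937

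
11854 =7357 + 4497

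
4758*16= 76128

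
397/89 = 397/89 = 4.46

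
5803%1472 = 1387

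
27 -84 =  - 57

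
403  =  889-486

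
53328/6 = 8888= 8888.00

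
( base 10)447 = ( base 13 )285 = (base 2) 110111111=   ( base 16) 1BF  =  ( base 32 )dv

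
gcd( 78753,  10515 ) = 3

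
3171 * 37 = 117327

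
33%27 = 6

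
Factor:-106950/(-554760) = 155/804=2^( - 2) *3^( - 1 )*5^1*31^1 *67^( - 1 ) 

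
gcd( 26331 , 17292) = 393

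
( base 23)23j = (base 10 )1146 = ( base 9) 1513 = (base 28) 1cq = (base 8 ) 2172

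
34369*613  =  21068197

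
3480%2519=961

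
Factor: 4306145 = 5^1*821^1*1049^1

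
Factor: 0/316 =0^1 = 0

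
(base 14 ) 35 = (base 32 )1f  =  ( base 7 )65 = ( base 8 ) 57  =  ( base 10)47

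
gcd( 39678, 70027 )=1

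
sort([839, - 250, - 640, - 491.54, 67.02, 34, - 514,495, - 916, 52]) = [ - 916,  -  640, - 514, - 491.54, - 250, 34,52, 67.02, 495, 839 ] 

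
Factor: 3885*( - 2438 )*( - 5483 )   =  2^1*  3^1*5^1*7^1*23^1*37^1*53^1*5483^1 = 51932947290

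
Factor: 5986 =2^1*41^1*73^1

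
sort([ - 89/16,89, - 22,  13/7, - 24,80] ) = [ - 24, - 22, - 89/16,13/7,80, 89]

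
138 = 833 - 695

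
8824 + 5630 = 14454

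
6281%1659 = 1304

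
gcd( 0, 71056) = 71056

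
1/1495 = 1/1495=0.00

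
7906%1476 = 526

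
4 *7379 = 29516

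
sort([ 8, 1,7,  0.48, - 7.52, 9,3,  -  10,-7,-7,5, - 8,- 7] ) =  [ - 10,-8, - 7.52,-7, - 7, - 7,0.48,  1, 3,5, 7 , 8,9 ] 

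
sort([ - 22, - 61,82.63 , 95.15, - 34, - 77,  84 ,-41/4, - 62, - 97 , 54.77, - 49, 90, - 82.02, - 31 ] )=[ - 97 , - 82.02,- 77, - 62, - 61,-49, - 34, - 31,-22, - 41/4 , 54.77, 82.63,84,  90,95.15] 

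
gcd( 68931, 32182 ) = 1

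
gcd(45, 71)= 1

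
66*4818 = 317988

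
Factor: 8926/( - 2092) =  - 4463/1046 = - 2^( - 1) * 523^( - 1) *4463^1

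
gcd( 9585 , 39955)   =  5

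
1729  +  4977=6706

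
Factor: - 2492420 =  - 2^2*5^1*7^1  *19^1*937^1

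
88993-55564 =33429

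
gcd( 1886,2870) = 82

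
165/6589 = 15/599 = 0.03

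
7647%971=850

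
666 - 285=381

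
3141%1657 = 1484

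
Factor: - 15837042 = -2^1*3^1*13^1*203039^1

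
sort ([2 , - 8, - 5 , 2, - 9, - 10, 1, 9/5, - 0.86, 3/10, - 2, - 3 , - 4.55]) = [ - 10, -9, - 8, - 5, - 4.55 , - 3 , - 2,-0.86, 3/10, 1,  9/5,2,  2]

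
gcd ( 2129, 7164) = 1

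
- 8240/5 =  - 1648 = -1648.00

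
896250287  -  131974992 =764275295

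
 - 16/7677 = - 1 + 7661/7677  =  - 0.00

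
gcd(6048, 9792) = 288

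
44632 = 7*6376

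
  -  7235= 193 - 7428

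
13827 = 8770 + 5057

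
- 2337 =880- 3217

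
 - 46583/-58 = 803+9/58 = 803.16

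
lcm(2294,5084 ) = 188108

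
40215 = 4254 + 35961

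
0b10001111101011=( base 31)9HJ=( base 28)bkb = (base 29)ar2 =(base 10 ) 9195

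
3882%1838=206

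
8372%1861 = 928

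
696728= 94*7412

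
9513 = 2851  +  6662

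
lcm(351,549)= 21411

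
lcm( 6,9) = 18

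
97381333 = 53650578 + 43730755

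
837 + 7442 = 8279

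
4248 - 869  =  3379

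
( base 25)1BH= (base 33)RQ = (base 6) 4125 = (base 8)1625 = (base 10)917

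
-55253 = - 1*55253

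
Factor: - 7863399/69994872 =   -  2^( - 3)*3^2*41^( - 1 )*131^(-1)*181^(- 1)*193^1*503^1 = - 873711/7777208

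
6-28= -22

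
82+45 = 127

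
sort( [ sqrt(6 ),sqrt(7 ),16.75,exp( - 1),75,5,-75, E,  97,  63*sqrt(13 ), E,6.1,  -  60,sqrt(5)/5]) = [ -75, - 60,exp( - 1 ),sqrt(5 )/5,sqrt(6 ),sqrt( 7),E,E, 5, 6.1, 16.75, 75 , 97,63*sqrt(13)]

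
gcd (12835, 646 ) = 17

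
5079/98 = 51 +81/98=51.83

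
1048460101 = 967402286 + 81057815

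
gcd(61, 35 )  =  1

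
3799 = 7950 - 4151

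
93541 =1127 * 83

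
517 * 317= 163889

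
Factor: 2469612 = 2^2 * 3^1 * 131^1  *1571^1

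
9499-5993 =3506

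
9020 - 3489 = 5531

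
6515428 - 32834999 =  - 26319571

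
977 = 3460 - 2483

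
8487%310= 117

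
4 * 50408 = 201632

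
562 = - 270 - -832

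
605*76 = 45980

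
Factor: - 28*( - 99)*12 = 2^4*3^3*7^1*11^1 = 33264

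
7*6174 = 43218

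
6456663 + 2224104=8680767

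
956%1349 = 956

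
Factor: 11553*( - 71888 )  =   - 2^4 * 3^1*3851^1*4493^1 = - 830522064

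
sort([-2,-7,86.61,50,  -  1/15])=[ -7,-2, - 1/15,50, 86.61]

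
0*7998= 0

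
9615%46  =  1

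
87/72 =29/24 = 1.21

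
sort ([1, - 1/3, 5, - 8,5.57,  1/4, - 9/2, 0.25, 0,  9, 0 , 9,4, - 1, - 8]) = [ - 8, - 8,-9/2, - 1,-1/3,  0, 0 , 1/4, 0.25, 1,4, 5,5.57,9,  9]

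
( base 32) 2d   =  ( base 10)77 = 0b1001101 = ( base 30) 2H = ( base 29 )2j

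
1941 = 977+964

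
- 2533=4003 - 6536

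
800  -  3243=-2443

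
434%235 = 199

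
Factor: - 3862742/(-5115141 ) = 2^1 * 3^ ( - 2) *13^1* 29^1 * 47^1*109^1*568349^( - 1) 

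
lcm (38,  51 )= 1938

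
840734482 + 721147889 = 1561882371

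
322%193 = 129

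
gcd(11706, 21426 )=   6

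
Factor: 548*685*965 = 2^2*5^2*137^2*193^1 = 362241700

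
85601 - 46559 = 39042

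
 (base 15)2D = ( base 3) 1121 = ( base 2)101011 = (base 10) 43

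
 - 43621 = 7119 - 50740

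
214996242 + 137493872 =352490114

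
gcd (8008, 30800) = 616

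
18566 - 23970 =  - 5404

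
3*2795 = 8385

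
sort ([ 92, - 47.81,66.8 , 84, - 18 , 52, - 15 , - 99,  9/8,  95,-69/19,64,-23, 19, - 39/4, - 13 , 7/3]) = [ - 99, - 47.81,- 23 ,  -  18, - 15, - 13,  -  39/4, - 69/19,9/8,  7/3, 19,52, 64, 66.8,84,  92, 95 ] 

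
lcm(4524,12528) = 162864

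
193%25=18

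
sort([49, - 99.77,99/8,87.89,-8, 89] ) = [ -99.77,  -  8,99/8 , 49, 87.89,89 ] 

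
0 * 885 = 0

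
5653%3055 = 2598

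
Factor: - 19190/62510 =-101/329 = - 7^( - 1 )*47^(-1)*101^1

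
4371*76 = 332196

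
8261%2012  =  213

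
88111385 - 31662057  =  56449328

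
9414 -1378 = 8036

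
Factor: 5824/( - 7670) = -224/295 =-2^5 * 5^( - 1)*7^1*59^(-1)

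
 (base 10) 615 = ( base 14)31D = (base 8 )1147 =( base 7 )1536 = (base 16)267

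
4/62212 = 1/15553=0.00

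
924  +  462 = 1386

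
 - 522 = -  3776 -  - 3254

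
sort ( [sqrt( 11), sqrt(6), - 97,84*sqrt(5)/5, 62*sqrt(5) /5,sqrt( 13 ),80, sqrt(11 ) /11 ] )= [ - 97,  sqrt( 11)/11, sqrt(6 ),  sqrt( 11), sqrt( 13 ), 62 *sqrt(5 )/5,84*sqrt(5)/5 , 80 ] 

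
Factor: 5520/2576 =3^1* 5^1*  7^( - 1) =15/7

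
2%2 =0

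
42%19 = 4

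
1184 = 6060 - 4876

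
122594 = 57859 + 64735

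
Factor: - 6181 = - 7^1*883^1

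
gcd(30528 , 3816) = 3816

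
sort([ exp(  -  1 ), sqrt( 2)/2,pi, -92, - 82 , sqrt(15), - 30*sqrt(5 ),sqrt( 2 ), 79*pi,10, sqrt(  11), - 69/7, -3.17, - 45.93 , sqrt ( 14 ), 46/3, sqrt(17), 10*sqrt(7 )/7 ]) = [-92, - 82,-30*sqrt(5), - 45.93, - 69/7, - 3.17,  exp ( -1),  sqrt(2 ) /2, sqrt(2), pi,sqrt(11), sqrt(14 ) , 10*sqrt(7)/7, sqrt(15), sqrt(17 ), 10,46/3, 79*pi ]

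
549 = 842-293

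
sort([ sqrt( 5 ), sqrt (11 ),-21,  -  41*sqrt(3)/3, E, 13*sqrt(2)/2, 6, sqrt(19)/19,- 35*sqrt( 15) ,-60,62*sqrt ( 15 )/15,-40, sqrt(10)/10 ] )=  [ - 35 * sqrt (15), - 60,- 40, - 41 *sqrt( 3 ) /3, -21, sqrt( 19 )/19,sqrt( 10)/10,sqrt( 5),E, sqrt( 11 ), 6, 13*sqrt ( 2)/2,62 * sqrt( 15 )/15] 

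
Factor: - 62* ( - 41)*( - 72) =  - 2^4*3^2*31^1*41^1 = -  183024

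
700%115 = 10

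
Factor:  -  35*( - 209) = 7315 = 5^1*7^1 * 11^1*19^1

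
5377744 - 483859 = 4893885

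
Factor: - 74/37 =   -  2^1 = - 2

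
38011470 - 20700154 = 17311316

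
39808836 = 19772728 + 20036108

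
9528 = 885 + 8643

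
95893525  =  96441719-548194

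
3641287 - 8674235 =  - 5032948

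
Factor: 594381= 3^1 * 198127^1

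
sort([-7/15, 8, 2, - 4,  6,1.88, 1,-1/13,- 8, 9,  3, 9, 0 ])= [-8, - 4,- 7/15,-1/13,0,  1,  1.88, 2 , 3,6,8, 9,9 ]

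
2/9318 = 1/4659 = 0.00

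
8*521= 4168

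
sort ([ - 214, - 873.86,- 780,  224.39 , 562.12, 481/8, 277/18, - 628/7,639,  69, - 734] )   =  [-873.86, - 780 , - 734, - 214 ,-628/7, 277/18,481/8, 69, 224.39,562.12, 639 ] 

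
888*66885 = 59393880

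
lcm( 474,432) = 34128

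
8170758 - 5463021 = 2707737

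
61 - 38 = 23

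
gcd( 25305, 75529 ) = 1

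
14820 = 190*78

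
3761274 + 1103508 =4864782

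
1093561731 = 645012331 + 448549400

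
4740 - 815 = 3925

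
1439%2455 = 1439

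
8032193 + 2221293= 10253486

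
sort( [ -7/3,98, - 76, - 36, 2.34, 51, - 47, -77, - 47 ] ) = [ - 77 , - 76,-47 ,-47  ,-36, - 7/3,2.34,51,98 ] 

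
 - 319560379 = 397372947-716933326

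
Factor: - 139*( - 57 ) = 7923 = 3^1  *19^1*139^1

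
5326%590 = 16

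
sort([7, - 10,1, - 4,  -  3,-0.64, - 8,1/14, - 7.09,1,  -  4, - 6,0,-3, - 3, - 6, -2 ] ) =[  -  10, - 8, - 7.09, - 6, - 6, - 4,-4, -3, - 3, - 3, - 2, - 0.64,0,1/14,1,  1 , 7]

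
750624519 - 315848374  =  434776145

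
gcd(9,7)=1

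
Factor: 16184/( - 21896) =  - 17^1 * 23^( - 1) = - 17/23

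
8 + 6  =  14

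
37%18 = 1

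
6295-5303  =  992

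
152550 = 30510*5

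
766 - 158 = 608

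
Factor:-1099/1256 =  - 2^( - 3 )*7^1 = - 7/8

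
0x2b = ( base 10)43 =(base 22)1L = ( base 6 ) 111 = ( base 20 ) 23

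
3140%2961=179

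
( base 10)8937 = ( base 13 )40b6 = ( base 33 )86r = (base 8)21351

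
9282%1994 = 1306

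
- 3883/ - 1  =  3883/1 = 3883.00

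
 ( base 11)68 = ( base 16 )4A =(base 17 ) 46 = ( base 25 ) 2O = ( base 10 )74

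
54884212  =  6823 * 8044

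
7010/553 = 7010/553  =  12.68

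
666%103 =48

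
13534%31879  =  13534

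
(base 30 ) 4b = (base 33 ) 3W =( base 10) 131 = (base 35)3q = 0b10000011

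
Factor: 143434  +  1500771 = 5^1 *499^1*659^1 = 1644205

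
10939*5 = 54695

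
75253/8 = 75253/8 = 9406.62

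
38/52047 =38/52047 = 0.00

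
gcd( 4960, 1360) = 80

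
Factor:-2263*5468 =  - 12374084 = -  2^2*31^1*73^1* 1367^1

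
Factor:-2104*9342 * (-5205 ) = 102307231440 = 2^4*3^4*5^1*173^1*263^1 *347^1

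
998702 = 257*3886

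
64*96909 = 6202176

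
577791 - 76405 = 501386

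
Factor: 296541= 3^4*7^1*523^1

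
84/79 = 84/79 =1.06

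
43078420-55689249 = -12610829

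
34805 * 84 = 2923620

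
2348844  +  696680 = 3045524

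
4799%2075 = 649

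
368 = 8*46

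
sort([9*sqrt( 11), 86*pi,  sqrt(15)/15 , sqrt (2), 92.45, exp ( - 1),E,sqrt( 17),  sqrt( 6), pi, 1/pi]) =[sqrt(15)/15, 1/pi,exp ( - 1), sqrt(2 ),sqrt (6),E, pi, sqrt( 17), 9 * sqrt( 11 ), 92.45, 86* pi] 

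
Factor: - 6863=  - 6863^1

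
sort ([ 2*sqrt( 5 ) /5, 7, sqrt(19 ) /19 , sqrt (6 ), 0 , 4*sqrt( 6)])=[ 0, sqrt(19 ) /19,2*sqrt( 5 ) /5 , sqrt(  6 ) , 7 , 4 * sqrt(6)]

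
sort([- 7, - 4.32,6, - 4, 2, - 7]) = [ - 7, - 7, - 4.32, - 4,2, 6] 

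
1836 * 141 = 258876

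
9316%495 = 406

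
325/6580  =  65/1316  =  0.05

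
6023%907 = 581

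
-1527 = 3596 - 5123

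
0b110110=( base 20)2e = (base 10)54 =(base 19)2g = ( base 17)33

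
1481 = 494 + 987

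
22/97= 22/97= 0.23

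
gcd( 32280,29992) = 8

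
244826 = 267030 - 22204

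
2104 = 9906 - 7802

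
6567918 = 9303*706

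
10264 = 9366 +898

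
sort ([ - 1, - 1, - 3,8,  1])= [-3, - 1, - 1,1  ,  8]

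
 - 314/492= -157/246= - 0.64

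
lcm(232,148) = 8584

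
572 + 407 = 979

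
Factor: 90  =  2^1*3^2*5^1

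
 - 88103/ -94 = 937 + 25/94 = 937.27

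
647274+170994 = 818268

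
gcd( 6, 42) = 6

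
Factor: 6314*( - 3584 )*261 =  - 5906267136= -  2^10 * 3^2*7^2*11^1 * 29^1*41^1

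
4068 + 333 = 4401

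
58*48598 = 2818684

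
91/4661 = 91/4661=0.02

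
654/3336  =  109/556 = 0.20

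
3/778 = 3/778 = 0.00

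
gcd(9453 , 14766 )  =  69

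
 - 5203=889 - 6092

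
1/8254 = 1/8254 = 0.00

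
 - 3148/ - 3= 3148/3 = 1049.33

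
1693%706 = 281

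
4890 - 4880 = 10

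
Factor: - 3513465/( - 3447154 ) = 2^( - 1)*3^2*5^1*163^1*479^1*1723577^( - 1 ) 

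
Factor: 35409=3^1 * 11^1*29^1 * 37^1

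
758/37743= 758/37743 = 0.02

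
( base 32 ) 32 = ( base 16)62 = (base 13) 77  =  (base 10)98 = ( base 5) 343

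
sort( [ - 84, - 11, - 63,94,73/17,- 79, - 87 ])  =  [ - 87, - 84,  -  79, -63, - 11 , 73/17 , 94]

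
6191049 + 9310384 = 15501433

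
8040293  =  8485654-445361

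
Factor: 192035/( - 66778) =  - 2^( - 1 ) * 5^1*173^( - 1) * 199^1  =  - 995/346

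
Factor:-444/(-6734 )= 2^1*3^1* 7^( - 1 )*13^( - 1) = 6/91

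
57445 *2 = 114890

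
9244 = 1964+7280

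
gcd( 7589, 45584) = 1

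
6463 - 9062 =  - 2599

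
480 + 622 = 1102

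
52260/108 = 4355/9=483.89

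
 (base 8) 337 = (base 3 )22021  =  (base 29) 7K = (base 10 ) 223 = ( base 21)AD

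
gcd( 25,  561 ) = 1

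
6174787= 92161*67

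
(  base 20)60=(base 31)3R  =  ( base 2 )1111000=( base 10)120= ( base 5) 440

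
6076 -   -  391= 6467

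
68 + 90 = 158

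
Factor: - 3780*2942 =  - 11120760 = -2^3*3^3*5^1*7^1*1471^1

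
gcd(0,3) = 3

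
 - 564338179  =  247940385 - 812278564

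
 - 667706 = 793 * ( - 842 )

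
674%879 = 674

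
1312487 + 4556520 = 5869007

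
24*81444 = 1954656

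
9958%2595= 2173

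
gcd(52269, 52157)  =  7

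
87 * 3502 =304674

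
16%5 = 1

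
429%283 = 146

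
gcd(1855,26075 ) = 35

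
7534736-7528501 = 6235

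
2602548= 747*3484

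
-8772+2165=  -  6607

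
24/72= 1/3 = 0.33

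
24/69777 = 8/23259 = 0.00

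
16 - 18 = -2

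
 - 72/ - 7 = 10 + 2/7  =  10.29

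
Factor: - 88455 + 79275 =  - 9180 = - 2^2*3^3* 5^1 * 17^1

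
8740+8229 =16969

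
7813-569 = 7244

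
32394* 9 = 291546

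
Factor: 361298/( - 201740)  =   - 2^ (-1)*5^ (-1 )*11^ (-1 )*197^1 = -197/110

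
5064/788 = 6 + 84/197 = 6.43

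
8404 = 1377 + 7027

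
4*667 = 2668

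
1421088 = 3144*452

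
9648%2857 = 1077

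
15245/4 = 15245/4 = 3811.25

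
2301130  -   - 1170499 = 3471629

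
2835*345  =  978075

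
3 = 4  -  1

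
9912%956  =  352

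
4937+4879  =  9816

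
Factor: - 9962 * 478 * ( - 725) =2^2*5^2*17^1*29^1*239^1*293^1  =  3452331100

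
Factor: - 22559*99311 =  - 17^1*47^1*1327^1 * 2113^1= - 2240356849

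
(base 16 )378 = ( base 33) qu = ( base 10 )888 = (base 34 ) Q4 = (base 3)1012220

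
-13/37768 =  - 13/37768 =-0.00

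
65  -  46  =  19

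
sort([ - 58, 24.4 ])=[ - 58, 24.4 ] 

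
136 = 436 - 300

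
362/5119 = 362/5119 = 0.07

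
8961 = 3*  2987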